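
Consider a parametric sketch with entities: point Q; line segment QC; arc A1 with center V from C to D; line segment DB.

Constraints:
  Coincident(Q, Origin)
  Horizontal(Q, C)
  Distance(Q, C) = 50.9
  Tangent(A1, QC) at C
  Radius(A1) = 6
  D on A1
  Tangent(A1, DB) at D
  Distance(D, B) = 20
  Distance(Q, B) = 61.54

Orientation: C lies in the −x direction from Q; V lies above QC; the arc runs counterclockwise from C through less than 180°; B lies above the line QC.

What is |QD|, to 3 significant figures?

46.6

Checks: |QC| = 50.90 ✓; |VD| = 6.000 ✓; ∠(VD, DB) = 90.00° ✓; |DB| = 20.00 ✓; |QB| = 61.54 ✓.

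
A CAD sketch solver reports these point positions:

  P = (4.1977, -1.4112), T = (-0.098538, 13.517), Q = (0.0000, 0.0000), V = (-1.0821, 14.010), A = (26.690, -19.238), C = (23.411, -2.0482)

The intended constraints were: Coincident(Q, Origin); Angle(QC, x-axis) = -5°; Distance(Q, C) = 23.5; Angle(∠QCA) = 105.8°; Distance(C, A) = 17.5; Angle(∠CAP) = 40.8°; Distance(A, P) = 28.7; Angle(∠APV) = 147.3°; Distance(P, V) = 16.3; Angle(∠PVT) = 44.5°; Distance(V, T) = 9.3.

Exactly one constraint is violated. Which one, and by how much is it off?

Distance(V, T) = 9.3 — off by 8.20.

Q = (0.00, 0.00) ✓; QC at -5.000° ✓; |QC| = 23.50 ✓; ∠QCA = 105.8° ✓; |CA| = 17.50 ✓; ∠CAP = 40.80° ✓; |AP| = 28.70 ✓; ∠APV = 147.3° ✓; |PV| = 16.30 ✓; ∠PVT = 44.48° ✓; |VT| = 1.100 ✗.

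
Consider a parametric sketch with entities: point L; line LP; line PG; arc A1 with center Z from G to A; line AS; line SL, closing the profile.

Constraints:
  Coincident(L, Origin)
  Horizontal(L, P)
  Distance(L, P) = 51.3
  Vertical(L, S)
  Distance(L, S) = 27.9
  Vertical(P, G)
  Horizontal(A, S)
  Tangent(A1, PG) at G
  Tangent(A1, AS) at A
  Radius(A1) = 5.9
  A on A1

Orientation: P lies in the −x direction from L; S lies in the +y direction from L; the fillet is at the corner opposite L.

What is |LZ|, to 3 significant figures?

50.4

L is at the origin; LP is horizontal with |LP| = 51.3 and P on the −x side, so P = (-51.3, 0.00). LS is vertical with |LS| = 27.9 and S on the +y side, so S = (0.00, 27.9). The virtual corner opposite L is at (-51.3, 27.9). The tangent condition forces ZG to be normal to PG and A1 meets AS tangentially, so ZA is at right angles to AS, with radius 5.9, so the center Z sits 5.9 in from both sides at Z = (-45.4, 22.0). Then |LZ| = |Z − L| = 50.4.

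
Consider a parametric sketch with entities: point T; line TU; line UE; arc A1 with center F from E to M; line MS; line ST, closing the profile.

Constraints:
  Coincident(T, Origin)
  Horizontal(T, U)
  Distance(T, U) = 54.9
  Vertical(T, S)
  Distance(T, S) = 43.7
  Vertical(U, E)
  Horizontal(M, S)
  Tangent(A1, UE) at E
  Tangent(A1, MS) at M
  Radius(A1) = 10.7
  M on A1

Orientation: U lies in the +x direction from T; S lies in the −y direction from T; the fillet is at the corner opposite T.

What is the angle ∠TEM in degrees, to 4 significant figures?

76.01°

T is at the origin; TU is horizontal with |TU| = 54.9 and U on the +x side, so U = (54.90, 0.000). T and S share the same x with |TS| = 43.7 and S on the −y side, so S = (0.000, -43.70). The virtual corner opposite T is at (54.90, -43.70). Tangency of A1 to UE means the radius FE is perpendicular to UE and the tangent condition forces FM to be normal to MS, with radius 10.7, so the center F sits 10.7 in from both sides at F = (44.20, -33.00). That places the tangent points at E = (54.90, -33.00) on UE and M = (44.20, -43.70) on MS. Then cos ∠TEM = ET·EM / (|ET||EM|), giving 76.01°.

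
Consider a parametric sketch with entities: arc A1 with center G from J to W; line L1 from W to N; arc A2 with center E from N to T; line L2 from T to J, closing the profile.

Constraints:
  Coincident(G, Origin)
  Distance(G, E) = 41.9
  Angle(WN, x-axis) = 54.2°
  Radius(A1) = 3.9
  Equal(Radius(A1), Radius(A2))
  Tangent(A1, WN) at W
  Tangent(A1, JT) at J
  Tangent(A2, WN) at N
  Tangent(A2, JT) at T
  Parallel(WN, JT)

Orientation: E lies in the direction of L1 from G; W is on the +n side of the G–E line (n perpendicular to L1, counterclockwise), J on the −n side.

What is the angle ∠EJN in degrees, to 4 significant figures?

5.228°

Tangency of A1 to both parallel lines with radius 3.9 puts W and J at G ± 3.9·n: W = (-3.163, 2.281), J = (3.163, -2.281). Equal radii place N and T the same way about E: N = E + 3.9·n = (21.35, 36.26), T = E − 3.9·n = (27.67, 31.70). Then cos ∠EJN = JE·JN / (|JE||JN|), giving 5.228°.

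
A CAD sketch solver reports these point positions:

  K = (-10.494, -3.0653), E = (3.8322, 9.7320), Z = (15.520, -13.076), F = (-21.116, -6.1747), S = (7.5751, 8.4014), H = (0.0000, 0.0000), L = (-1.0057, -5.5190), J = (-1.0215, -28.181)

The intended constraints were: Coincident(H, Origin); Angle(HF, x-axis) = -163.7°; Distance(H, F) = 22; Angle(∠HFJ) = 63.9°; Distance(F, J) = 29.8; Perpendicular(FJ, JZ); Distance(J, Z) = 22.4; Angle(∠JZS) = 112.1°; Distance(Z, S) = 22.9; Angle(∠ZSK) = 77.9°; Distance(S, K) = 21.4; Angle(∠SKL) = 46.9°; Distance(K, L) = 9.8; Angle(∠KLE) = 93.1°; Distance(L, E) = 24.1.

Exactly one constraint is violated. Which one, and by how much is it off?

Distance(L, E) = 24.1 — off by 8.10.

H = (0.00, 0.00) ✓; HF at -163.7° ✓; |HF| = 22.00 ✓; ∠HFJ = 63.90° ✓; |FJ| = 29.80 ✓; ∠(FJ, JZ) = 90.00° ✓; |JZ| = 22.40 ✓; ∠JZS = 112.1° ✓; |ZS| = 22.90 ✓; ∠ZSK = 77.90° ✓; |SK| = 21.40 ✓; ∠SKL = 46.90° ✓; |KL| = 9.800 ✓; ∠KLE = 93.10° ✓; |LE| = 16.00 ✗.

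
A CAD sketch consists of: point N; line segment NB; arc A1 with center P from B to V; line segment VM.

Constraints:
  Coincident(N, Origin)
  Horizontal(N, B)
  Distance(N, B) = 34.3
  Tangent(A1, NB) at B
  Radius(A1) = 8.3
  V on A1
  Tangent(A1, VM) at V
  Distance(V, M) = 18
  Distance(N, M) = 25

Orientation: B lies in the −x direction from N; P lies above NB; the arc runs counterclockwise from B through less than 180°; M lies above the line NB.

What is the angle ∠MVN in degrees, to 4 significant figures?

62.01°

N is at the origin; NB is horizontal with |NB| = 34.3 and B on the −x side, so B = (-34.30, 0.000). A1 meets NB tangentially, so PB is at right angles to NB, so P = B + (0, 8.3) = (-34.30, 8.300). Since PV ⟂ VM (tangency), |PM| = √(8.3² + 18.0²) = 19.82 regardless of where V sits on A1. So M lies on both circle(N, 25.0) and circle(P, 19.82); the above-NB intersection is M = (-17.13, 18.21). V is the foot of the tangent from M: V = (-27.52, 3.509).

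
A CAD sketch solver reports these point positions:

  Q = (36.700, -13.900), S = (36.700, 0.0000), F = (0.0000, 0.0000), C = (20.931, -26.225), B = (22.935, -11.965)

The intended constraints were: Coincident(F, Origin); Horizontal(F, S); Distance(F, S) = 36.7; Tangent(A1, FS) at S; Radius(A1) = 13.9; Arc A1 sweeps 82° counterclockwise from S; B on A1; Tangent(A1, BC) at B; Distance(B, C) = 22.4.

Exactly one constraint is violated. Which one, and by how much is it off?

Distance(B, C) = 22.4 — off by 8.00.

F = (0.00, 0.00) ✓; F.y = 0.00, S.y = 0.00 ✓; |FS| = 36.70 ✓; ∠(QS, SF) = 90.00° ✓; |QS| = 13.90 ✓; bearing(Q→B) − bearing(Q→S) = 82.00° ✓; |QB| = 13.90 ✓; ∠(QB, BC) = 90.00° ✓; |BC| = 14.40 ✗.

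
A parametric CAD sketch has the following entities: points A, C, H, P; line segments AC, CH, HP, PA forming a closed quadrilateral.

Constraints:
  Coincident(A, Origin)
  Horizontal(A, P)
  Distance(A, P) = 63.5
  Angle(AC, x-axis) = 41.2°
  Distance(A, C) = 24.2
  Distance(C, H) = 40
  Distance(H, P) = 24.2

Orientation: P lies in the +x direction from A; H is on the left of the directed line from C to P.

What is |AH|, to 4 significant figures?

62.09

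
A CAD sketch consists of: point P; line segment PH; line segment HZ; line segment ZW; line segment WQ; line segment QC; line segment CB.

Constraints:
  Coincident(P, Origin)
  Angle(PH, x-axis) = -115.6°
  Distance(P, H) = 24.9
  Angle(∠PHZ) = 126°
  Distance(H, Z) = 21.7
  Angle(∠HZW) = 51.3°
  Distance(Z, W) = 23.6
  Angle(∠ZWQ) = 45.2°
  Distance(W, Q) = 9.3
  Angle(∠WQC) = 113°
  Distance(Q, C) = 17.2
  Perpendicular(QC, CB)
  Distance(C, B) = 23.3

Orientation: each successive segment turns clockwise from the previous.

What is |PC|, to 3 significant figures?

40.5

P is at the origin; PH runs at -115.6° with length 24.9, so H = (-10.8, -22.5). ∠PHZ = 126.0° gives HZ at -170° from the x-axis; with |HZ| = 21.7, Z = (-32.1, -26.4). ∠HZW = 51.3° gives ZW at 61.7° from the x-axis; with |ZW| = 23.6, W = (-20.9, -5.59). ∠ZWQ = 45.2° gives WQ at -73.1° from the x-axis; with |WQ| = 9.3, Q = (-18.2, -14.5). ∠WQC = 113.0° gives QC at -140° from the x-axis; with |QC| = 17.2, C = (-31.4, -25.5). Then |PC| = |C − P| = 40.5.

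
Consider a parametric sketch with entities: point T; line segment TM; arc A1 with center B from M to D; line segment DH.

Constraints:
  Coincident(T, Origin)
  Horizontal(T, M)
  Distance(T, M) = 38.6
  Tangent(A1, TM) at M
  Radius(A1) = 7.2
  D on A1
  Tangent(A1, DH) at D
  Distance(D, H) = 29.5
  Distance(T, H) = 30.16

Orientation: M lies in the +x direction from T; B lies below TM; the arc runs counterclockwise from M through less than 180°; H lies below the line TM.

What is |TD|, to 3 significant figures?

33.0

Checks: T.y = 0.00, M.y = 0.00 ✓; |TM| = 38.60 ✓; |BD| = 7.200 ✓; ∠(BD, DH) = 90.00° ✓; |DH| = 29.50 ✓; |TH| = 30.16 ✓.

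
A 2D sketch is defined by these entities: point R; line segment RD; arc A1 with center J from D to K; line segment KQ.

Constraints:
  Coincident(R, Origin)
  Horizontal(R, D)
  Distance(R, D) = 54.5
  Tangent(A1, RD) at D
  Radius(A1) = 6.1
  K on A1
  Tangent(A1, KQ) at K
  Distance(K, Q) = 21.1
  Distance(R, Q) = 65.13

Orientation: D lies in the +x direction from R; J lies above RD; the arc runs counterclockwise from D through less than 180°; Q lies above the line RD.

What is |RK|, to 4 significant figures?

60.94

R is at the origin; R and D share the same y with |RD| = 54.5 and D on the +x side, so D = (54.50, 0.000). A1 meets RD tangentially, so JD is at right angles to RD, so J = D + (0, 6.1) = (54.50, 6.100). Since JK ⟂ KQ (tangency), |JQ| = √(6.1² + 21.1²) = 21.96 regardless of where K sits on A1. So Q lies on both circle(R, 65.13) and circle(J, 21.96); the above-RD intersection is Q = (58.99, 27.60). K is the foot of the tangent from Q: K = (60.58, 6.560).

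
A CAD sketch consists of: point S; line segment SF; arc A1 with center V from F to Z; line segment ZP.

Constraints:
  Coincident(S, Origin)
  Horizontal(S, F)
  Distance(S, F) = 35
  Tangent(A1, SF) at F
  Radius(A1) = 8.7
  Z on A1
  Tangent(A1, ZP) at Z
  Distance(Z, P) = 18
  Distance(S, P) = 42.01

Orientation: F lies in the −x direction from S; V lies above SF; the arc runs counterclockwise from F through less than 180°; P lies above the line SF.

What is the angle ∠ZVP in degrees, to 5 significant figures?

64.204°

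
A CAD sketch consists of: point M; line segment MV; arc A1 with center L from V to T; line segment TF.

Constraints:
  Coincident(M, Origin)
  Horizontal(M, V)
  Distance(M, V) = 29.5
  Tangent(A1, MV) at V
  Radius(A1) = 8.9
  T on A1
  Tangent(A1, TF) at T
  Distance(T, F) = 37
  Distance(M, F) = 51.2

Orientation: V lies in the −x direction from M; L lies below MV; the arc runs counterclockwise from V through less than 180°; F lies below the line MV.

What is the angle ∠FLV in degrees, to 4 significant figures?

168.7°

Checks: ∠(LV, VM) = 90.00° ✓; |LT| = 8.900 ✓; ∠(LT, TF) = 90.00° ✓; |TF| = 37.00 ✓; |MF| = 51.20 ✓.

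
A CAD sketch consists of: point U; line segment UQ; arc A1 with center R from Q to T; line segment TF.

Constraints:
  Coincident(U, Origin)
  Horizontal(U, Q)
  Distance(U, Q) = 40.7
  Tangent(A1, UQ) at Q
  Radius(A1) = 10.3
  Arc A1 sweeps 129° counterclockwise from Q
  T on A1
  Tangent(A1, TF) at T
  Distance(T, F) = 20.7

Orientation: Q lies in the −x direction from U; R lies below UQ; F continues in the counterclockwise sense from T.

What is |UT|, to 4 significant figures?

51.51

U is at the origin; UQ is horizontal with |UQ| = 40.7 and Q on the −x side, so Q = (-40.70, 0.000). Tangency of A1 to UQ means the radius RQ is perpendicular to UQ, so R = Q + (0, -10.3) = (-40.70, -10.30). On A1, Q sits at bearing 90° from R; a 129° counterclockwise sweep puts T at bearing 219°, so T = R + 10.3·(cos 219°, sin 219°) = (-48.70, -16.78). Then |UT| = |T − U| = 51.51.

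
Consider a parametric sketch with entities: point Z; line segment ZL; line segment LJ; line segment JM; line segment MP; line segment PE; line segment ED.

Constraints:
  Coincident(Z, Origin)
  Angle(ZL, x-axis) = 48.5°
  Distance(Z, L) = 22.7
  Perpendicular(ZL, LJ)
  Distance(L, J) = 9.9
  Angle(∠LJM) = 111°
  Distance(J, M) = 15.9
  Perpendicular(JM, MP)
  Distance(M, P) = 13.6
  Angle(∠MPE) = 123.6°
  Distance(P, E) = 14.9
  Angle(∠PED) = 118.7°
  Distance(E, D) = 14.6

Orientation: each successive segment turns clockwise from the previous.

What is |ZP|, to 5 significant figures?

4.1607

Z is at the origin; ZL runs at 48.5° with length 22.7, so L = (15.041, 17.001). The perpendicularity gives LJ at right angles to ZL, so LJ runs at -41.500°; with |LJ| = 9.9, J = (22.456, 10.441). ∠LJM = 111.0° gives JM at -110.50° from the x-axis; with |JM| = 15.9, M = (16.888, -4.4517). JM is perpendicular to MP, so MP runs at 159.50°; with |MP| = 13.6, P = (4.1491, 0.31109). Then |ZP| = |P − Z| = 4.1607.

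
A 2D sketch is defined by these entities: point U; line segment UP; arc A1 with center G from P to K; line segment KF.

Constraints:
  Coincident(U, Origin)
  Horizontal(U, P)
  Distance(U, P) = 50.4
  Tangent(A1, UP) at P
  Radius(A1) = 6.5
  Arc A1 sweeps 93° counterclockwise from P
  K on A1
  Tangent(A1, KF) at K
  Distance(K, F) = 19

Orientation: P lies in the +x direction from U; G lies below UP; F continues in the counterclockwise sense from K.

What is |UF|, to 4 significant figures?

51.79

U is at the origin; U and P share the same y with |UP| = 50.4 and P on the +x side, so P = (50.40, 0.000). A1 meets UP tangentially, so GP is at right angles to UP, so G = P + (0, -6.5) = (50.40, -6.500). On A1, P sits at bearing 90° from G; a 93° counterclockwise sweep puts K at bearing 183°, so K = G + 6.5·(cos 183°, sin 183°) = (43.91, -6.840). The tangent condition forces GK to be normal to KF, so KF runs along (−sin 183°, cos 183°); with |KF| = 19.0, F = (44.90, -25.81). Then |UF| = |F − U| = 51.79.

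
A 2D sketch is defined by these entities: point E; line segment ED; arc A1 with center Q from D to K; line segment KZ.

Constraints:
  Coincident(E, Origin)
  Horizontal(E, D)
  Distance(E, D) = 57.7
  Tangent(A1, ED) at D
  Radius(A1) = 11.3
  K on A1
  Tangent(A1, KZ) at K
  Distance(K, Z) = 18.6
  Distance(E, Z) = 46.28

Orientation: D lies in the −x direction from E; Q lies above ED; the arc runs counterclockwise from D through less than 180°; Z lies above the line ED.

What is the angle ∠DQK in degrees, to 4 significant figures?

65.86°

E is at the origin; ED is horizontal with |ED| = 57.7 and D on the −x side, so D = (-57.70, 0.000). A1 meets ED tangentially, so QD is at right angles to ED, so Q = D + (0, 11.3) = (-57.70, 11.30). Since QK ⟂ KZ (tangency), |QZ| = √(11.3² + 18.6²) = 21.76 regardless of where K sits on A1. So Z lies on both circle(E, 46.28) and circle(Q, 21.76); the above-ED intersection is Z = (-39.78, 23.65). K is the foot of the tangent from Z: K = (-47.39, 6.678).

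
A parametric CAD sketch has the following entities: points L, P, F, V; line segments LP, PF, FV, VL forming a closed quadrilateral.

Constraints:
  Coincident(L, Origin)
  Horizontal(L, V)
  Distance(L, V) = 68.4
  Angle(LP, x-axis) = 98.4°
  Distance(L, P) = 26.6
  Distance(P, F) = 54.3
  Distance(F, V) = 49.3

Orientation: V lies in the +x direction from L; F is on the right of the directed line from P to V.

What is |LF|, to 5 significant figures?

31.262

Checks: |PF| = 54.30 ✓; |FV| = 49.30 ✓.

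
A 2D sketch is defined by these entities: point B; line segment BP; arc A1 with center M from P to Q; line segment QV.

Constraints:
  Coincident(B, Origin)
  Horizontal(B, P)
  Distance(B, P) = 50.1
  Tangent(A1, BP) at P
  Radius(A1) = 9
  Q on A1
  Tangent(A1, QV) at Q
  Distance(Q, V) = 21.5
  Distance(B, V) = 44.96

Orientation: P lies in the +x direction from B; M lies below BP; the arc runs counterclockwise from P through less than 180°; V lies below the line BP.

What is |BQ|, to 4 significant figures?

41.95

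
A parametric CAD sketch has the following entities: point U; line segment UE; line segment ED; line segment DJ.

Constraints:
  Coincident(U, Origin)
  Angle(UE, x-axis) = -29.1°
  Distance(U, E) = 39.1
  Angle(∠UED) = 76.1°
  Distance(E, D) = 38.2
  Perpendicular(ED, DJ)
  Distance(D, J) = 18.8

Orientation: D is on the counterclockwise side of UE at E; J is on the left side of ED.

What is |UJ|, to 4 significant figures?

34.59

U is at the origin; UE runs at -29.1° with length 39.1, so E = 39.1·(cos -29.1°, sin -29.1°) = (34.16, -19.02). ∠UED = 76.1°, so ED runs at -29.1° + (180° − 76.1°) = 74.80° from the x-axis; with |ED| = 38.2, D = E + 38.2·(cos 74.80°, sin 74.80°) = (44.18, 17.85). The perpendicularity gives DJ at right angles to ED; with |DJ| = 18.8 on the left of ED, J = D + 18.8·(-0.9650, 0.2622) = (26.04, 22.78). Then |UJ| = |J − U| = 34.59.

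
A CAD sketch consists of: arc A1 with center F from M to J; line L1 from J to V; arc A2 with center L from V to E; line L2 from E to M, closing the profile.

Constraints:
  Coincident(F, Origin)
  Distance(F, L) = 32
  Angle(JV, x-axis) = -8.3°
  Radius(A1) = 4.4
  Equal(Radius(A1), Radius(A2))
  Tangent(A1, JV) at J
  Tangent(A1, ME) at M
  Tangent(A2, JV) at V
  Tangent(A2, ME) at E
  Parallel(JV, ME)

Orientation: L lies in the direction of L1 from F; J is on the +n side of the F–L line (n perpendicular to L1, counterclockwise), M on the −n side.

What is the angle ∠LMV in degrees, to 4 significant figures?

7.547°

The slot axis is L1's direction at -8.3°, so u = (cos -8.3°, sin -8.3°) = (0.9895, -0.1444) and n = (−sin -8.3°, cos -8.3°) = (0.1444, 0.9895). F is at the origin and L lies 32.0 along u from F, so L = 32.0·u = (31.66, -4.619). Tangency of A1 to both parallel lines with radius 4.4 puts J and M at F ± 4.4·n: J = (0.6352, 4.354), M = (-0.6352, -4.354). Equal radii place V and E the same way about L: V = L + 4.4·n = (32.30, -0.2655), E = L − 4.4·n = (31.03, -8.973). Then cos ∠LMV = ML·MV / (|ML||MV|), giving 7.547°.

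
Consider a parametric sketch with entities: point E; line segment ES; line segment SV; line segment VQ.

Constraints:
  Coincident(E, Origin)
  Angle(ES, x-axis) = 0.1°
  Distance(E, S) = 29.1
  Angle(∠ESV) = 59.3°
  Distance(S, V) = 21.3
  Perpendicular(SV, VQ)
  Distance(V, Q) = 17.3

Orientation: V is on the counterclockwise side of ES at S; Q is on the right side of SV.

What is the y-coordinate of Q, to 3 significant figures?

27.2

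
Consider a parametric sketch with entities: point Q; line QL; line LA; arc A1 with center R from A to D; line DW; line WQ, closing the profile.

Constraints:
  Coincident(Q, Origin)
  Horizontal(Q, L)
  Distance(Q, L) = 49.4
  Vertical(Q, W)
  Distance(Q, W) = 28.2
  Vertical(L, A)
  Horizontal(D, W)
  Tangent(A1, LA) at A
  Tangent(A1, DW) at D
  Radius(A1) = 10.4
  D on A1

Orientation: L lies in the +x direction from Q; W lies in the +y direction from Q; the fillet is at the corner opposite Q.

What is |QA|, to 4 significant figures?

52.51

Q is at the origin; QL is horizontal with |QL| = 49.4 and L on the +x side, so L = (49.40, 0.000). QW is vertical with |QW| = 28.2 and W on the +y side, so W = (0.000, 28.20). The virtual corner opposite Q is at (49.40, 28.20). Since A1 is tangent to LA there, RA ⟂ LA and since A1 is tangent to DW there, RD ⟂ DW, with radius 10.4, so the center R sits 10.4 in from both sides at R = (39.00, 17.80). That places the tangent points at A = (49.40, 17.80) on LA and D = (39.00, 28.20) on DW. Then |QA| = |A − Q| = 52.51.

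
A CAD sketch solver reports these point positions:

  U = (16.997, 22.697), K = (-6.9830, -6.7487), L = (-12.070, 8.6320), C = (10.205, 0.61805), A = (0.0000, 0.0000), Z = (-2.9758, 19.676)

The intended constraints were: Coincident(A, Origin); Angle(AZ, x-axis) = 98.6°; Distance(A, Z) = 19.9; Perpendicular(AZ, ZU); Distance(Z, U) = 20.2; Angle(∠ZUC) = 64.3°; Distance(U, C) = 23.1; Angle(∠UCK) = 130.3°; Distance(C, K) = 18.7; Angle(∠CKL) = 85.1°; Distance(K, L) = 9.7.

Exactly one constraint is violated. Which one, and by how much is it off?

Distance(K, L) = 9.7 — off by 6.50.

A = (0.00, 0.00) ✓; AZ at 98.60° ✓; |AZ| = 19.90 ✓; ∠(AZ, ZU) = 90.00° ✓; |ZU| = 20.20 ✓; ∠ZUC = 64.30° ✓; |UC| = 23.10 ✓; ∠UCK = 130.3° ✓; |CK| = 18.70 ✓; ∠CKL = 85.10° ✓; |KL| = 16.20 ✗.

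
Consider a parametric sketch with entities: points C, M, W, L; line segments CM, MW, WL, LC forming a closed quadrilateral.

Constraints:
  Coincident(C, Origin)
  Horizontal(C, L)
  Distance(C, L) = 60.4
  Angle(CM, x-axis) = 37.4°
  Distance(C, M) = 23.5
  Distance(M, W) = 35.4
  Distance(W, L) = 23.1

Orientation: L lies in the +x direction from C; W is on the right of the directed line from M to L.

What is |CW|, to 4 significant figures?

43.27

Checks: |MW| = 35.40 ✓; |WL| = 23.10 ✓.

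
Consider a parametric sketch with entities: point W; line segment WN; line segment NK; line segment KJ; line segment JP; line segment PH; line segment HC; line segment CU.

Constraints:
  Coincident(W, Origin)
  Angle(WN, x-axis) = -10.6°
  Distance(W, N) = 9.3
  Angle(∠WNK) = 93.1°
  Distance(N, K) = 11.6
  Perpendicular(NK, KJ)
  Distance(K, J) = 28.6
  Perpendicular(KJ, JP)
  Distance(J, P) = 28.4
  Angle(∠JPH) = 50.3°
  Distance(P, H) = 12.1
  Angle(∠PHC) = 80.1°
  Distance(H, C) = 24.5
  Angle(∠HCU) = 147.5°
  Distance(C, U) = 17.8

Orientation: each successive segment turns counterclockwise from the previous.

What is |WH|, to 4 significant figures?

13.17

W is at the origin; WN runs at -10.6° with length 9.3, so N = (9.141, -1.711). ∠WNK = 93.1° gives NK at 76.30° from the x-axis; with |NK| = 11.6, K = (11.89, 9.559). The perpendicularity gives KJ at right angles to NK, so KJ runs at 166.3°; with |KJ| = 28.6, J = (-15.90, 16.33). KJ ⟂ JP, so JP runs at -103.7°; with |JP| = 28.4, P = (-22.62, -11.26). ∠JPH = 50.3° gives PH at 26.00° from the x-axis; with |PH| = 12.1, H = (-11.75, -5.955). Then |WH| = |H − W| = 13.17.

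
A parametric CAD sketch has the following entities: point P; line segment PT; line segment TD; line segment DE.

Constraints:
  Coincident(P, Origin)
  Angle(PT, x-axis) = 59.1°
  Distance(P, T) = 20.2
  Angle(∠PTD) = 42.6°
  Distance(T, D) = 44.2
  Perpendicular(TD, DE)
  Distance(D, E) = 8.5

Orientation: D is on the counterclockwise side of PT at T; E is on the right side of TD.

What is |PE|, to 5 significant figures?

36.769

P is at the origin; PT runs at 59.1° with length 20.2, so T = 20.2·(cos 59.1°, sin 59.1°) = (10.374, 17.333). ∠PTD = 42.6°, so TD runs at 59.1° + (180° − 42.6°) = 196.50° from the x-axis; with |TD| = 44.2, D = T + 44.2·(cos 196.50°, sin 196.50°) = (-32.006, 4.7794). The perpendicularity gives DE at right angles to TD; with |DE| = 8.5 on the right of TD, E = D + 8.5·(-0.28402, 0.95882) = (-34.420, 12.929). Then |PE| = |E − P| = 36.769.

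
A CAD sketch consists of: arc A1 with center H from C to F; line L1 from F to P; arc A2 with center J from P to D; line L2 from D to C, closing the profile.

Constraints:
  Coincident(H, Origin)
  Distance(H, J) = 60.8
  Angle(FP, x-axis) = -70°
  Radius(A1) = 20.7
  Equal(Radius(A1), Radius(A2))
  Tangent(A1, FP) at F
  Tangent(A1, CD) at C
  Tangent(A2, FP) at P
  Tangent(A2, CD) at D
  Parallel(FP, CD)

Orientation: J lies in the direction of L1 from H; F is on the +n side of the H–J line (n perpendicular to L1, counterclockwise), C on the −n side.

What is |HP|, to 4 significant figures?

64.23

Tangency of A1 to both parallel lines with radius 20.7 puts F and C at H ± 20.7·n: F = (19.45, 7.080), C = (-19.45, -7.080). Equal radii place P and D the same way about J: P = J + 20.7·n = (40.25, -50.05), D = J − 20.7·n = (1.343, -64.21). Then |HP| = |P − H| = 64.23.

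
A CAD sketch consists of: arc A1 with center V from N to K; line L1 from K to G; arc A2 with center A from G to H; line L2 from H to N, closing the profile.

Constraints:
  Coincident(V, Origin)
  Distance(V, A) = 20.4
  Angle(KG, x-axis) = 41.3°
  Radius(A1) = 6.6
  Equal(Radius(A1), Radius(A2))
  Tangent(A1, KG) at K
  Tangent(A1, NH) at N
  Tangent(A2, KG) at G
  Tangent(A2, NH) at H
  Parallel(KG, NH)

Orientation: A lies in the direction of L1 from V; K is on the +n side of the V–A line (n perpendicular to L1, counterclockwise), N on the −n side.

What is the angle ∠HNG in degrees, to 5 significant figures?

32.905°

The slot axis is L1's direction at 41.3°, so u = (cos 41.3°, sin 41.3°) = (0.75126, 0.66000) and n = (−sin 41.3°, cos 41.3°) = (-0.66000, 0.75126). V is at the origin and A lies 20.4 along u from V, so A = 20.4·u = (15.326, 13.464). Tangency of A1 to both parallel lines with radius 6.6 puts K and N at V ± 6.6·n: K = (-4.3560, 4.9583), N = (4.3560, -4.9583). Equal radii place G and H the same way about A: G = A + 6.6·n = (10.970, 18.422), H = A − 6.6·n = (19.682, 8.5057). Then cos ∠HNG = NH·NG / (|NH||NG|), giving 32.905°.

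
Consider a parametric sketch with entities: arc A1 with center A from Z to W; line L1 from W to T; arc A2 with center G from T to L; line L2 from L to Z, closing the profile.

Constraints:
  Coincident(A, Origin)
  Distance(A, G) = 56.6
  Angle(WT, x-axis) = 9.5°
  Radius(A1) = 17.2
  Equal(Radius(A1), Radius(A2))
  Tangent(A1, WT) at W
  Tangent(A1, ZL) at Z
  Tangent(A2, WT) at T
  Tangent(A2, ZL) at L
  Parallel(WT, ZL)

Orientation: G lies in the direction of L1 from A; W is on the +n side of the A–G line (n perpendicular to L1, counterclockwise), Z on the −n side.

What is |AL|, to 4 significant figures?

59.16

Tangency of A1 to both parallel lines with radius 17.2 puts W and Z at A ± 17.2·n: W = (-2.839, 16.96), Z = (2.839, -16.96). Equal radii place T and L the same way about G: T = G + 17.2·n = (52.98, 26.31), L = G − 17.2·n = (58.66, -7.622). Then |AL| = |L − A| = 59.16.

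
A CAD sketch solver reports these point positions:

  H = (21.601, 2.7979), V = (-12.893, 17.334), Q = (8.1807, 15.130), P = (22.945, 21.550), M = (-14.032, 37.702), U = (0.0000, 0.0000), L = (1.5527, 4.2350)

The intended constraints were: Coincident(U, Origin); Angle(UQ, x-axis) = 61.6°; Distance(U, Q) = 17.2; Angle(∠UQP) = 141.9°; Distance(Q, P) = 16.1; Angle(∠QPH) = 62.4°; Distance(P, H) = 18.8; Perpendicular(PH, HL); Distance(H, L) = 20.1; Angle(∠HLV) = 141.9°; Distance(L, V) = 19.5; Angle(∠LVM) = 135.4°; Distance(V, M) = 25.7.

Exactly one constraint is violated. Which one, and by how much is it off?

Distance(V, M) = 25.7 — off by 5.30.

U = (0.00, 0.00) ✓; UQ at 61.60° ✓; |UQ| = 17.20 ✓; ∠UQP = 141.9° ✓; |QP| = 16.10 ✓; ∠QPH = 62.40° ✓; |PH| = 18.80 ✓; ∠(PH, HL) = 90.00° ✓; |HL| = 20.10 ✓; ∠HLV = 141.9° ✓; |LV| = 19.50 ✓; ∠LVM = 135.4° ✓; |VM| = 20.40 ✗.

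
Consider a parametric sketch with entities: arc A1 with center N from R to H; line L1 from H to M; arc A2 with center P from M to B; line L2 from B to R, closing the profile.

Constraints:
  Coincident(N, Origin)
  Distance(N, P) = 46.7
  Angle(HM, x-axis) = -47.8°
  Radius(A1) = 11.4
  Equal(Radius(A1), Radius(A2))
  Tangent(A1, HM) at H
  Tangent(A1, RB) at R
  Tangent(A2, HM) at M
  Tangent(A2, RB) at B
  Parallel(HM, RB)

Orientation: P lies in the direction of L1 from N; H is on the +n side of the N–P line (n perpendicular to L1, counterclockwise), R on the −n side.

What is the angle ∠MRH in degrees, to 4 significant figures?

63.98°

The slot axis is L1's direction at -47.8°, so u = (cos -47.8°, sin -47.8°) = (0.6717, -0.7408) and n = (−sin -47.8°, cos -47.8°) = (0.7408, 0.6717). N is at the origin and P lies 46.7 along u from N, so P = 46.7·u = (31.37, -34.60). Tangency of A1 to both parallel lines with radius 11.4 puts H and R at N ± 11.4·n: H = (8.445, 7.658), R = (-8.445, -7.658). Equal radii place M and B the same way about P: M = P + 11.4·n = (39.81, -26.94), B = P − 11.4·n = (22.92, -42.25). Then cos ∠MRH = RM·RH / (|RM||RH|), giving 63.98°.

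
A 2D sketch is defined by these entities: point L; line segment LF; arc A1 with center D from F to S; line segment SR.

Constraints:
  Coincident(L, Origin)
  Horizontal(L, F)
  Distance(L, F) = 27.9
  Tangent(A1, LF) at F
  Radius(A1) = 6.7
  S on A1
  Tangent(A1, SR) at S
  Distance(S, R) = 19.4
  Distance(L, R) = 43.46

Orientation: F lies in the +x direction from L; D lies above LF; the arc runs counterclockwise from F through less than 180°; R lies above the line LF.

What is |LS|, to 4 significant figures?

35.23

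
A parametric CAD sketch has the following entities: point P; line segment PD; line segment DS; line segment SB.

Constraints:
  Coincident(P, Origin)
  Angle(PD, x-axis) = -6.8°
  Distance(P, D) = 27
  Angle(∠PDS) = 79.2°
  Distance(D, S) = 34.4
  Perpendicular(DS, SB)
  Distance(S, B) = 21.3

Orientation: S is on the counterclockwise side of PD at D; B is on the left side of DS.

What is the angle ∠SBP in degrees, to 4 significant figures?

100.1°

P is at the origin; PD runs at -6.8° with length 27.0, so D = 27.0·(cos -6.8°, sin -6.8°) = (26.81, -3.197). ∠PDS = 79.2°, so DS runs at -6.8° + (180° − 79.2°) = 94.00° from the x-axis; with |DS| = 34.4, S = D + 34.4·(cos 94.00°, sin 94.00°) = (24.41, 31.12). DS ⟂ SB; with |SB| = 21.3 on the left of DS, B = S + 21.3·(-0.9976, -0.06976) = (3.162, 29.63). Then cos ∠SBP = BS·BP / (|BS||BP|), giving 100.1°.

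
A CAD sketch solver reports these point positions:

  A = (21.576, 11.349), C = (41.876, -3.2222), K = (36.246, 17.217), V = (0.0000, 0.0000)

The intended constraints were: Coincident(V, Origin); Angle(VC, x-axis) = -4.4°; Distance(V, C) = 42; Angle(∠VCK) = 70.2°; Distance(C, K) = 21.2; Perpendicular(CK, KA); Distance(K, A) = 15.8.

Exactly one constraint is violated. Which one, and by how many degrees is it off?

Perpendicular(CK, KA) — off by 6.40°.

V = (0.00, 0.00) ✓; VC at -4.400° ✓; |VC| = 42.00 ✓; ∠VCK = 70.20° ✓; |CK| = 21.20 ✓; ∠(CK, KA) = 96.40° ✗; |KA| = 15.80 ✓.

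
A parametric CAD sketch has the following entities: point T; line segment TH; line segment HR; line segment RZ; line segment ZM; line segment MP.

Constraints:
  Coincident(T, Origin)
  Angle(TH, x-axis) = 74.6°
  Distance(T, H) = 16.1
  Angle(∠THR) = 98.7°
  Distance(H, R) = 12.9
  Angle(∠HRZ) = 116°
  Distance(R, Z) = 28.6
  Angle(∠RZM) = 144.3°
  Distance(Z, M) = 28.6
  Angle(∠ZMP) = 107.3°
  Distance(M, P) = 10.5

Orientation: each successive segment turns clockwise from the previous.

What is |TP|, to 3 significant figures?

41.4

T is at the origin; TH runs at 74.6° with length 16.1, so H = (4.28, 15.5). ∠THR = 98.7° gives HR at -6.70° from the x-axis; with |HR| = 12.9, R = (17.1, 14.0). ∠HRZ = 116.0° gives RZ at -70.7° from the x-axis; with |RZ| = 28.6, Z = (26.5, -13.0). ∠RZM = 144.3° gives ZM at -106° from the x-axis; with |ZM| = 28.6, M = (18.5, -40.4). ∠ZMP = 107.3° gives MP at -179° from the x-axis; with |MP| = 10.5, P = (7.97, -40.6). Then |TP| = |P − T| = 41.4.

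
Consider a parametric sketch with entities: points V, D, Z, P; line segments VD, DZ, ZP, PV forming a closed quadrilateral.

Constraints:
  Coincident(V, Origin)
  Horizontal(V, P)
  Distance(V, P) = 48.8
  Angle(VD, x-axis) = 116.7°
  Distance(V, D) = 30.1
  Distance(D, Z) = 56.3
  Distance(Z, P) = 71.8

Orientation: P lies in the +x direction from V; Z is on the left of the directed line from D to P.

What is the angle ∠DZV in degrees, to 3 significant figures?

23.0°

Checks: |DZ| = 56.30 ✓; |ZP| = 71.80 ✓.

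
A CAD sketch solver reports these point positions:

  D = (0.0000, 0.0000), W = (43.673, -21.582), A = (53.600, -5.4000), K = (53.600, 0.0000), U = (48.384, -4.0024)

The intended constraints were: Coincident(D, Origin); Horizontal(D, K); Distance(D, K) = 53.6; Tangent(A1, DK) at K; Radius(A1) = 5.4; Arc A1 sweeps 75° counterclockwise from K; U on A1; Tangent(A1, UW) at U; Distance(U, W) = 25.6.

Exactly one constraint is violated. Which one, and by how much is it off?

Distance(U, W) = 25.6 — off by 7.40.

D = (0.00, 0.00) ✓; D.y = 0.00, K.y = 0.00 ✓; |DK| = 53.60 ✓; ∠(AK, KD) = 90.00° ✓; |AK| = 5.400 ✓; bearing(A→U) − bearing(A→K) = 75.00° ✓; |AU| = 5.400 ✓; ∠(AU, UW) = 90.00° ✓; |UW| = 18.20 ✗.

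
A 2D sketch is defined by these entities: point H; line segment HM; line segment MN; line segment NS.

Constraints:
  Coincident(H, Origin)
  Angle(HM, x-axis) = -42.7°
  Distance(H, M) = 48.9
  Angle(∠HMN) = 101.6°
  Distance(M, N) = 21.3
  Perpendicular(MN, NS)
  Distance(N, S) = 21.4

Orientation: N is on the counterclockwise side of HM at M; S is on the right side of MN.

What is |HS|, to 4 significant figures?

75.97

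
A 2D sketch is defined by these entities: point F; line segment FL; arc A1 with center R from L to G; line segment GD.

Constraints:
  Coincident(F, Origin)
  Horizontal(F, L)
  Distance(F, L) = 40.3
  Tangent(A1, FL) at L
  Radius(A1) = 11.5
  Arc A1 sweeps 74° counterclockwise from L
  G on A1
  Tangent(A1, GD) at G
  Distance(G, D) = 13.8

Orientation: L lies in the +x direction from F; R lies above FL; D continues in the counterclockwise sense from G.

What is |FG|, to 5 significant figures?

52.026

A1 meets FL tangentially, so RL is at right angles to FL, so R = L + (0, 11.5) = (40.300, 11.500). On A1, L sits at bearing -90° from R; a 74° counterclockwise sweep puts G at bearing -16°, so G = R + 11.5·(cos -16°, sin -16°) = (51.355, 8.3302). Then |FG| = |G − F| = 52.026.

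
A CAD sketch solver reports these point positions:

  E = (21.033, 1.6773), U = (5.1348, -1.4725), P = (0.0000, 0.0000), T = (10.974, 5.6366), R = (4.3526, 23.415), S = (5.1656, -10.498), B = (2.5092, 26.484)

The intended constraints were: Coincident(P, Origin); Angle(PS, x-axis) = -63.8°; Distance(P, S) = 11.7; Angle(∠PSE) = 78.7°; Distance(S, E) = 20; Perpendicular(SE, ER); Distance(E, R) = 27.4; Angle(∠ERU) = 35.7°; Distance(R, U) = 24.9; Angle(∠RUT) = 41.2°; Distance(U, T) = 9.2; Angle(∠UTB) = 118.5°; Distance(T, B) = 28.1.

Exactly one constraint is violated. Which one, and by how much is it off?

Distance(T, B) = 28.1 — off by 5.60.

P = (0.00, 0.00) ✓; PS at -63.80° ✓; |PS| = 11.70 ✓; ∠PSE = 78.70° ✓; |SE| = 20.00 ✓; ∠(SE, ER) = 90.00° ✓; |ER| = 27.40 ✓; ∠ERU = 35.70° ✓; |RU| = 24.90 ✓; ∠RUT = 41.20° ✓; |UT| = 9.200 ✓; ∠UTB = 118.5° ✓; |TB| = 22.50 ✗.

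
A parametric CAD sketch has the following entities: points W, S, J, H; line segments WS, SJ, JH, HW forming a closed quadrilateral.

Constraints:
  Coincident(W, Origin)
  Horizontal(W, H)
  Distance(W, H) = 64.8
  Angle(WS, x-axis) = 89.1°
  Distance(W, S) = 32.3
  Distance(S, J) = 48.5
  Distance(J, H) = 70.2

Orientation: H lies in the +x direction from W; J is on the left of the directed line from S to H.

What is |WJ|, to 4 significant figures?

74.20

W is at the origin; W and H share the same y with |WH| = 64.8 and H in +x, so H = (64.8, 0). WS runs at 89.1° with |WS| = 32.3, so S = (0.5073, 32.30). J is determined by |SJ| = 48.5 and |JH| = 70.2 together: it lies at the intersection of circle(S, 48.5) and circle(H, 70.2). With |SH| = 71.95, the foot of the radical line on SH is 18.07 from S and the perpendicular offset is √(48.5² − 18.07²) = 45.01. Taking the left-of-SH solution: J = (36.86, 64.40).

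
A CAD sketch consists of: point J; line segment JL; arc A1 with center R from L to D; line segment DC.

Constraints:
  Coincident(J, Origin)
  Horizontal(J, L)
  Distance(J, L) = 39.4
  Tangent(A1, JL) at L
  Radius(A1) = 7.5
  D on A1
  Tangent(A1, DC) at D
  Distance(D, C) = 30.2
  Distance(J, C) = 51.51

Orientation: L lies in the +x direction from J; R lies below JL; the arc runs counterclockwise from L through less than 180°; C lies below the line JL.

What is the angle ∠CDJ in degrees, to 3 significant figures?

109°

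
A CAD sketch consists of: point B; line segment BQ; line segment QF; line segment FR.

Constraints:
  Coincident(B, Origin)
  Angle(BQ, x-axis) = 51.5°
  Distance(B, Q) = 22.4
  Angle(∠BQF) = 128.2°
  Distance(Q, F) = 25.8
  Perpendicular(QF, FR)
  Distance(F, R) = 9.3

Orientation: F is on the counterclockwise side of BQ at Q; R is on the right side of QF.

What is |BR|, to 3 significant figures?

47.9

B is at the origin; BQ runs at 51.5° with length 22.4, so Q = 22.4·(cos 51.5°, sin 51.5°) = (13.9, 17.5). ∠BQF = 128.2°, so QF runs at 51.5° + (180° − 128.2°) = 103° from the x-axis; with |QF| = 25.8, F = Q + 25.8·(cos 103°, sin 103°) = (8.01, 42.6). QF ⟂ FR; with |FR| = 9.3 on the right of QF, R = F + 9.3·(0.973, 0.230) = (17.1, 44.8). Then |BR| = |R − B| = 47.9.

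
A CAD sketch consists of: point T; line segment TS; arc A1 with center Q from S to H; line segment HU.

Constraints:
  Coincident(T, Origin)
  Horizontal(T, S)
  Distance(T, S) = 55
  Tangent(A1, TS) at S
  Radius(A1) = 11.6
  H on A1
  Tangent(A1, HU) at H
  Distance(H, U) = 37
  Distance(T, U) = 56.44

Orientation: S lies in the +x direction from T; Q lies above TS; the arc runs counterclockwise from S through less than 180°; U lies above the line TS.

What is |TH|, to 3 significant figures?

65.8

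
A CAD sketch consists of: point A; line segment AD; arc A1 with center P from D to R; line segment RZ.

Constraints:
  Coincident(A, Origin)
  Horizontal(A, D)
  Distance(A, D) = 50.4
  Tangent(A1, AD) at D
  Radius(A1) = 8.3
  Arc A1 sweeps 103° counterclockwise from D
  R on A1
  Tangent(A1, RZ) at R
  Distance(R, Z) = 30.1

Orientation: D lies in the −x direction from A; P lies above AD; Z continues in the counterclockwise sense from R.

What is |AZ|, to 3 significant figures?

63.0

On A1, D sits at bearing -90° from P; a 103° counterclockwise sweep puts R at bearing 13°, so R = P + 8.3·(cos 13°, sin 13°) = (-42.3, 10.2). A1 meets RZ tangentially, so PR is at right angles to RZ, so RZ runs along (−sin 13°, cos 13°); with |RZ| = 30.1, Z = (-49.1, 39.5). Then |AZ| = |Z − A| = 63.0.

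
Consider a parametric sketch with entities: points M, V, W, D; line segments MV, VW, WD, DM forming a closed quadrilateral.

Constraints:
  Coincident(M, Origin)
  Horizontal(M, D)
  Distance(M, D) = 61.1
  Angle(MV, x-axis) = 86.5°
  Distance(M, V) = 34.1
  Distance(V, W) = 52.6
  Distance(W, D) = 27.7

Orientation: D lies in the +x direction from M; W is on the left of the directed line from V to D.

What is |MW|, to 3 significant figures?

60.5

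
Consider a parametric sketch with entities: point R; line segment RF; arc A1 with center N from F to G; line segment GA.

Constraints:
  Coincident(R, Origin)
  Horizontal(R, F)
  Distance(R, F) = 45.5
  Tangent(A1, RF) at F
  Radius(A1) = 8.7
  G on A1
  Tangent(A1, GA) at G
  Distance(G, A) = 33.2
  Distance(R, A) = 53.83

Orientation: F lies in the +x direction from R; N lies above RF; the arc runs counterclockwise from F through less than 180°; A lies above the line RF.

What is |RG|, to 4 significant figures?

54.47

R is at the origin; RF is horizontal with |RF| = 45.5 and F on the +x side, so F = (45.50, 0.000). Tangency of A1 to RF means the radius NF is perpendicular to RF, so N = F + (0, 8.7) = (45.50, 8.700). Since NG ⟂ GA (tangency), |NA| = √(8.7² + 33.2²) = 34.32 regardless of where G sits on A1. So A lies on both circle(R, 53.83) and circle(N, 34.32); the above-RF intersection is A = (34.59, 41.24). G is the foot of the tangent from A: G = (52.78, 13.47).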